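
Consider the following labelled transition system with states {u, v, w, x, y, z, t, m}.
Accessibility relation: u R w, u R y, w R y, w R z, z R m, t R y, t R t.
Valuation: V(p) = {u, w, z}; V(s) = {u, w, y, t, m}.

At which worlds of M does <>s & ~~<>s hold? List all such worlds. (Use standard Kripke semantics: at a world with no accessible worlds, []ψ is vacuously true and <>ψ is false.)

u, w, z, t

Let φ = <>s & ~~<>s. Evaluate φ at each world:
  u (successors {w, y}): φ is true.
  v (successors ∅): φ is false.
  w (successors {y, z}): φ is true.
  x (successors ∅): φ is false.
  y (successors ∅): φ is false.
  z (successors {m}): φ is true.
  t (successors {y, t}): φ is true.
  m (successors ∅): φ is false.
For instance, at w:
  At w: <>s is true, ~~<>s is true, so <>s & ~~<>s is true.
    At w: <>s requires s at some successor in {y, z}.
      s holds at y, so <>s is true at w.
    At w: ~<>s is false, so ~~<>s is true.
      At w: <>s is true, so ~<>s is false.
Satisfying worlds: {u, w, z, t}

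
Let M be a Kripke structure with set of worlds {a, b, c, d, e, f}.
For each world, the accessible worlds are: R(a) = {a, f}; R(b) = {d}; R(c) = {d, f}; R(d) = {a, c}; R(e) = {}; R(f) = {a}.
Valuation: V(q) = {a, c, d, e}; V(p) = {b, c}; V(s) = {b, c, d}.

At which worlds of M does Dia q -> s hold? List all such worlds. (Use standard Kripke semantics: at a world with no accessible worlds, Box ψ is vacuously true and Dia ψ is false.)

b, c, d, e

Recall that Dia ψ holds at a world iff ψ holds at some accessible world.
Let φ = Dia q -> s. Evaluate φ at each world:
  a (successors {a, f}): φ is false.
  b (successors {d}): φ is true.
  c (successors {d, f}): φ is true.
  d (successors {a, c}): φ is true.
  e (successors ∅): φ is true.
  f (successors {a}): φ is false.
For instance, at a:
  At a: Dia q is true, s is false, so Dia q -> s is false.
    At a: Dia q requires q at some successor in {a, f}.
      q holds at a, so Dia q is true at a.
Satisfying worlds: {b, c, d, e}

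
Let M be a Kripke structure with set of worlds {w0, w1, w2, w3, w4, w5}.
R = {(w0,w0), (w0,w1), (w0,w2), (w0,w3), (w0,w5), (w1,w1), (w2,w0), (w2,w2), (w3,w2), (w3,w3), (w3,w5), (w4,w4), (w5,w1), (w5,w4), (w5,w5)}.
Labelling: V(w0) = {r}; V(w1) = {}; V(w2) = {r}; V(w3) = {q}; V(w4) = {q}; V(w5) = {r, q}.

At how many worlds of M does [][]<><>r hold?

Let φ = [][]<><>r. Evaluate φ at each world:
  w0 (successors {w0, w1, w2, w3, w5}): φ is false.
  w1 (successors {w1}): φ is false.
  w2 (successors {w0, w2}): φ is false.
  w3 (successors {w2, w3, w5}): φ is false.
  w4 (successors {w4}): φ is false.
  w5 (successors {w1, w4, w5}): φ is false.
For instance, at w1:
  At w1: [][]<><>r requires []<><>r at every successor {w1}.
    []<><>r fails at w1, so [][]<><>r is false at w1.
      At w1: []<><>r requires <><>r at every successor {w1}.
        <><>r fails at w1, so []<><>r is false at w1.
Satisfying worlds: none.

0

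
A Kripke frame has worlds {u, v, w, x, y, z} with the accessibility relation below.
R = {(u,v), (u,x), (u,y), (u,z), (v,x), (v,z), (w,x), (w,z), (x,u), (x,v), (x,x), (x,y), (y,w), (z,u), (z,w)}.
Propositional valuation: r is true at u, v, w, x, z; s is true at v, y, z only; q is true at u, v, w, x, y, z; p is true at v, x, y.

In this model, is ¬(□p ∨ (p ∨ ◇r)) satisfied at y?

No

At y: □p ∨ (p ∨ ◇r) is true, so ¬(□p ∨ (p ∨ ◇r)) is false.
  At y: □p is false, p ∨ ◇r is true, so □p ∨ (p ∨ ◇r) is true.
    At y: □p requires p at every successor {w}.
      p fails at w, so □p is false at y.
    At y: p is true, ◇r is true, so p ∨ ◇r is true.
      At y: ◇r requires r at some successor in {w}.
        r holds at w, so ◇r is true at y.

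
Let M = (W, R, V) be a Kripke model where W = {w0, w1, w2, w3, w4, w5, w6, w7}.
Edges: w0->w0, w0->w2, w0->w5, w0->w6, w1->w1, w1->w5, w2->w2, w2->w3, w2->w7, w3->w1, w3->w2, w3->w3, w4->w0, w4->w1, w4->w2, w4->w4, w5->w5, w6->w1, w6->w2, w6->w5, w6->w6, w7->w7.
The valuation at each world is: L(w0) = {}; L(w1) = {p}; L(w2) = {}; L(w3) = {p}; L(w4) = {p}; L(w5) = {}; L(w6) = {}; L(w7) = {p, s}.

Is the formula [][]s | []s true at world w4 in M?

No

At w4: [][]s is false, []s is false, so [][]s | []s is false.
  At w4: [][]s requires []s at every successor {w0, w1, w2, w4}.
    []s fails at w0, so [][]s is false at w4.
      At w0: []s requires s at every successor {w0, w2, w5, w6}.
        s fails at w0, so []s is false at w0.
  At w4: []s requires s at every successor {w0, w1, w2, w4}.
    s fails at w0, so []s is false at w4.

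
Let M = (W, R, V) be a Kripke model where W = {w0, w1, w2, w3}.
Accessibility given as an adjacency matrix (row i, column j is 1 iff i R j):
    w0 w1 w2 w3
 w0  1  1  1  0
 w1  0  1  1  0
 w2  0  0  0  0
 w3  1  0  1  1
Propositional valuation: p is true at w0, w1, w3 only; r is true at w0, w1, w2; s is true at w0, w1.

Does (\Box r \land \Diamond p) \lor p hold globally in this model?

No

Let φ = (\Box r \land \Diamond p) \lor p. Evaluate φ at each world:
  w0 (successors {w0, w1, w2}): φ is true.
  w1 (successors {w1, w2}): φ is true.
  w2 (successors ∅): φ is false.
  w3 (successors {w0, w2, w3}): φ is true.
Detail at w2 (counterexample):
  At w2: \Box r \land \Diamond p is false, p is false, so (\Box r \land \Diamond p) \lor p is false.
    At w2: \Box r is true, \Diamond p is false, so \Box r \land \Diamond p is false.
      At w2: no accessible worlds, so \Box r holds vacuously.
      At w2: no accessible worlds, so \Diamond p is false.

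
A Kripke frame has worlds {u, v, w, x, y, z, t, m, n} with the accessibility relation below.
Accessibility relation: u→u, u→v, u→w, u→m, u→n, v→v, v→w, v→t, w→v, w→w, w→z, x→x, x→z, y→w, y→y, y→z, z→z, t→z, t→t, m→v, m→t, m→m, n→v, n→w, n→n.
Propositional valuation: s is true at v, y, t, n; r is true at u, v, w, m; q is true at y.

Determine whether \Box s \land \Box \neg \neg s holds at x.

No

At x: \Box s is false, \Box \neg \neg s is false, so \Box s \land \Box \neg \neg s is false.
  At x: \Box s requires s at every successor {x, z}.
    s fails at x, so \Box s is false at x.
  At x: \Box \neg \neg s requires \neg \neg s at every successor {x, z}.
    \neg \neg s fails at x, so \Box \neg \neg s is false at x.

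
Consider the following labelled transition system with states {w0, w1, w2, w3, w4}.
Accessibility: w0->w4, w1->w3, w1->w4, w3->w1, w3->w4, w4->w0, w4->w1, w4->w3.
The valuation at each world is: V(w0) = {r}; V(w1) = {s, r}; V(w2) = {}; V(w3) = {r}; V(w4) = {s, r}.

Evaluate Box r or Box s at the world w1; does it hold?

At w1: Box r is true, Box s is false, so Box r or Box s is true.
  At w1: Box r requires r at every successor {w3, w4}.
    At w3: r is true.
    At w4: r is true.
  So Box r is true at w1.
  At w1: Box s requires s at every successor {w3, w4}.
    s fails at w3, so Box s is false at w1.

Yes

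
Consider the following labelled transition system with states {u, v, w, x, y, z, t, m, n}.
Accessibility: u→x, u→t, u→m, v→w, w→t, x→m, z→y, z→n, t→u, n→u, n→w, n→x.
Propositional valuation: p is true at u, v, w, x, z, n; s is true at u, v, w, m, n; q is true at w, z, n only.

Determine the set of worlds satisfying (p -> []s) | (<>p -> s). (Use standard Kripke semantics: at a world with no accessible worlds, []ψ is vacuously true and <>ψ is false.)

Recall that []ψ holds at a world iff ψ holds at every accessible world, and <>ψ holds iff ψ holds at some accessible world.
Let φ = (p -> []s) | (<>p -> s). Evaluate φ at each world:
  u (successors {x, t, m}): φ is true.
  v (successors {w}): φ is true.
  w (successors {t}): φ is true.
  x (successors {m}): φ is true.
  y (successors ∅): φ is true.
  z (successors {y, n}): φ is false.
  t (successors {u}): φ is true.
  m (successors ∅): φ is true.
  n (successors {u, w, x}): φ is true.
For instance, at u:
  At u: p -> []s is false, <>p -> s is true, so (p -> []s) | (<>p -> s) is true.
    At u: p is true, []s is false, so p -> []s is false.
      At u: []s requires s at every successor {x, t, m}.
        s fails at x, so []s is false at u.
    At u: <>p is true, s is true, so <>p -> s is true.
      At u: <>p requires p at some successor in {x, t, m}.
        p holds at x, so <>p is true at u.
Satisfying worlds: {u, v, w, x, y, t, m, n}

u, v, w, x, y, t, m, n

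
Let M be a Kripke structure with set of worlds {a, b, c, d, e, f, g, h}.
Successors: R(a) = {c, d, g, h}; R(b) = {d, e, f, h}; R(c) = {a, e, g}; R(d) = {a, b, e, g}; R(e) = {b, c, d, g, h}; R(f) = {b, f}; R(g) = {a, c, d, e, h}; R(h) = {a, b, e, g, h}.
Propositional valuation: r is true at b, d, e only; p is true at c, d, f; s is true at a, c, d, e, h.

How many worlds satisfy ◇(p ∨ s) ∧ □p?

0

Let φ = ◇(p ∨ s) ∧ □p. Evaluate φ at each world:
  a (successors {c, d, g, h}): φ is false.
  b (successors {d, e, f, h}): φ is false.
  c (successors {a, e, g}): φ is false.
  d (successors {a, b, e, g}): φ is false.
  e (successors {b, c, d, g, h}): φ is false.
  f (successors {b, f}): φ is false.
  g (successors {a, c, d, e, h}): φ is false.
  h (successors {a, b, e, g, h}): φ is false.
For instance, at e:
  At e: ◇(p ∨ s) is true, □p is false, so ◇(p ∨ s) ∧ □p is false.
    At e: ◇(p ∨ s) requires p ∨ s at some successor in {b, c, d, g, h}.
      p ∨ s holds at c, so ◇(p ∨ s) is true at e.
    At e: □p requires p at every successor {b, c, d, g, h}.
      p fails at b, so □p is false at e.
Satisfying worlds: none.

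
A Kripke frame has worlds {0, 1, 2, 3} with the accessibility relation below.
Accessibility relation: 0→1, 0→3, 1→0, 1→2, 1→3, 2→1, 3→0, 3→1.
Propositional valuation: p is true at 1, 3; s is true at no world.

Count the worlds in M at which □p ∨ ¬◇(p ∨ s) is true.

Let φ = □p ∨ ¬◇(p ∨ s). Evaluate φ at each world:
  0 (successors {1, 3}): φ is true.
  1 (successors {0, 2, 3}): φ is false.
  2 (successors {1}): φ is true.
  3 (successors {0, 1}): φ is false.
For instance, at 3:
  At 3: □p is false, ¬◇(p ∨ s) is false, so □p ∨ ¬◇(p ∨ s) is false.
    At 3: □p requires p at every successor {0, 1}.
      p fails at 0, so □p is false at 3.
    At 3: ◇(p ∨ s) is true, so ¬◇(p ∨ s) is false.
      At 3: ◇(p ∨ s) requires p ∨ s at some successor in {0, 1}.
        p ∨ s holds at 1, so ◇(p ∨ s) is true at 3.
Satisfying worlds: {0, 2}

2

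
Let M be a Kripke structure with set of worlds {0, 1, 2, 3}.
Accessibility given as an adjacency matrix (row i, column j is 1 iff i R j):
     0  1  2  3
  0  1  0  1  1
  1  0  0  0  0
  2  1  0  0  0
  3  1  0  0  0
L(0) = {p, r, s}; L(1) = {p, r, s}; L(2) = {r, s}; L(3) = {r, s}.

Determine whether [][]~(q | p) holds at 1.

At 1: no accessible worlds, so [][]~(q | p) holds vacuously.

Yes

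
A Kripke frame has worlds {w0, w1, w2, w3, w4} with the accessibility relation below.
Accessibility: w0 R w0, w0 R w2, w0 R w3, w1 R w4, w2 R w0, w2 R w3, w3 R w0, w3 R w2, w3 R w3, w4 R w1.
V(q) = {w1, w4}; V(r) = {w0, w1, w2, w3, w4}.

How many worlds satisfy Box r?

5

Let φ = Box r. Evaluate φ at each world:
  w0 (successors {w0, w2, w3}): φ is true.
  w1 (successors {w4}): φ is true.
  w2 (successors {w0, w3}): φ is true.
  w3 (successors {w0, w2, w3}): φ is true.
  w4 (successors {w1}): φ is true.
For instance, at w0:
  At w0: Box r requires r at every successor {w0, w2, w3}.
    At w0: r is true.
    At w2: r is true.
    At w3: r is true.
  So Box r is true at w0.
Satisfying worlds: {w0, w1, w2, w3, w4}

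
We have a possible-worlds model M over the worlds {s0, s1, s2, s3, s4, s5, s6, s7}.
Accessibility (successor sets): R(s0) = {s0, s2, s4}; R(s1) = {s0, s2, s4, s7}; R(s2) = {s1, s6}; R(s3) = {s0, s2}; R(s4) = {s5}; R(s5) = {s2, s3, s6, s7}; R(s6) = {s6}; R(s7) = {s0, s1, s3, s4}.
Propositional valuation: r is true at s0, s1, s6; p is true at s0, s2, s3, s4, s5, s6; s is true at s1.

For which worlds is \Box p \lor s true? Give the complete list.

s0, s1, s3, s4, s6

Let φ = \Box p \lor s. Evaluate φ at each world:
  s0 (successors {s0, s2, s4}): φ is true.
  s1 (successors {s0, s2, s4, s7}): φ is true.
  s2 (successors {s1, s6}): φ is false.
  s3 (successors {s0, s2}): φ is true.
  s4 (successors {s5}): φ is true.
  s5 (successors {s2, s3, s6, s7}): φ is false.
  s6 (successors {s6}): φ is true.
  s7 (successors {s0, s1, s3, s4}): φ is false.
For instance, at s7:
  At s7: \Box p is false, s is false, so \Box p \lor s is false.
    At s7: \Box p requires p at every successor {s0, s1, s3, s4}.
      p fails at s1, so \Box p is false at s7.
Satisfying worlds: {s0, s1, s3, s4, s6}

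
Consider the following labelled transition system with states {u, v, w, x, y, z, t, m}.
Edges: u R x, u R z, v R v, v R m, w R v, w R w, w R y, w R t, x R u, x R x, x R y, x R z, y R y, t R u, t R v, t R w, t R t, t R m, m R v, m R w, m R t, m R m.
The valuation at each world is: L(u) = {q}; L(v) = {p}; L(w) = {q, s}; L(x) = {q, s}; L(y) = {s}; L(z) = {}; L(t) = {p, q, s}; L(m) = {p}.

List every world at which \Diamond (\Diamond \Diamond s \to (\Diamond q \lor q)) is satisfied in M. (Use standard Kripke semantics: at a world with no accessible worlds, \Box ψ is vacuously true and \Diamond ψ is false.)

u, v, w, x, t, m

Recall that \Diamond ψ holds at a world iff ψ holds at some accessible world.
Let φ = \Diamond (\Diamond \Diamond s \to (\Diamond q \lor q)). Evaluate φ at each world:
  u (successors {x, z}): φ is true.
  v (successors {v, m}): φ is true.
  w (successors {v, w, y, t}): φ is true.
  x (successors {u, x, y, z}): φ is true.
  y (successors {y}): φ is false.
  z (successors ∅): φ is false.
  t (successors {u, v, w, t, m}): φ is true.
  m (successors {v, w, t, m}): φ is true.
For instance, at m:
  At m: \Diamond (\Diamond \Diamond s \to (\Diamond q \lor q)) requires \Diamond \Diamond s \to (\Diamond q \lor q) at some successor in {v, w, t, m}.
    \Diamond \Diamond s \to (\Diamond q \lor q) holds at w, so \Diamond (\Diamond \Diamond s \to (\Diamond q \lor q)) is true at m.
      At w: \Diamond \Diamond s is true, \Diamond q \lor q is true, so \Diamond \Diamond s \to (\Diamond q \lor q) is true.
Satisfying worlds: {u, v, w, x, t, m}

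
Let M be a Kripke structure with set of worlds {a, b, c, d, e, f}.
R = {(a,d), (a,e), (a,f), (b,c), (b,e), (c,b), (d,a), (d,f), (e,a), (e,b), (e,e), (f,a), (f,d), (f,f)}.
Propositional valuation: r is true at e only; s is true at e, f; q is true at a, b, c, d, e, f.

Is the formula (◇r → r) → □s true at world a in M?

Recall that □ψ holds at a world iff ψ holds at every accessible world, and ◇ψ holds iff ψ holds at some accessible world.
At a: ◇r → r is false, □s is false, so (◇r → r) → □s is true.
  At a: ◇r is true, r is false, so ◇r → r is false.
    At a: ◇r requires r at some successor in {d, e, f}.
      r holds at e, so ◇r is true at a.
  At a: □s requires s at every successor {d, e, f}.
    s fails at d, so □s is false at a.

Yes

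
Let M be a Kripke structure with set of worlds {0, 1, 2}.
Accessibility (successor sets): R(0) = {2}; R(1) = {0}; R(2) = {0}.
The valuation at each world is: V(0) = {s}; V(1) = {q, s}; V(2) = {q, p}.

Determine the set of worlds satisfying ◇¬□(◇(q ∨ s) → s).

1, 2

Let φ = ◇¬□(◇(q ∨ s) → s). Evaluate φ at each world:
  0 (successors {2}): φ is false.
  1 (successors {0}): φ is true.
  2 (successors {0}): φ is true.
For instance, at 0:
  At 0: ◇¬□(◇(q ∨ s) → s) requires ¬□(◇(q ∨ s) → s) at some successor in {2}.
    At 2: ¬□(◇(q ∨ s) → s) is false.
  So ◇¬□(◇(q ∨ s) → s) is false at 0.
Satisfying worlds: {1, 2}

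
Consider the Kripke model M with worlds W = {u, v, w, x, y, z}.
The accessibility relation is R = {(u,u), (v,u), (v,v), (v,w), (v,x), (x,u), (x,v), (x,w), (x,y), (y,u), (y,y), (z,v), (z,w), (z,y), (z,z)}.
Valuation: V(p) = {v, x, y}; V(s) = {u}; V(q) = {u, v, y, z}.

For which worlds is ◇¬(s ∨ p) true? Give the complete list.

Let φ = ◇¬(s ∨ p). Evaluate φ at each world:
  u (successors {u}): φ is false.
  v (successors {u, v, w, x}): φ is true.
  w (successors ∅): φ is false.
  x (successors {u, v, w, y}): φ is true.
  y (successors {u, y}): φ is false.
  z (successors {v, w, y, z}): φ is true.
For instance, at y:
  At y: ◇¬(s ∨ p) requires ¬(s ∨ p) at some successor in {u, y}.
    At u: ¬(s ∨ p) is false.
    At y: ¬(s ∨ p) is false.
  So ◇¬(s ∨ p) is false at y.
Satisfying worlds: {v, x, z}

v, x, z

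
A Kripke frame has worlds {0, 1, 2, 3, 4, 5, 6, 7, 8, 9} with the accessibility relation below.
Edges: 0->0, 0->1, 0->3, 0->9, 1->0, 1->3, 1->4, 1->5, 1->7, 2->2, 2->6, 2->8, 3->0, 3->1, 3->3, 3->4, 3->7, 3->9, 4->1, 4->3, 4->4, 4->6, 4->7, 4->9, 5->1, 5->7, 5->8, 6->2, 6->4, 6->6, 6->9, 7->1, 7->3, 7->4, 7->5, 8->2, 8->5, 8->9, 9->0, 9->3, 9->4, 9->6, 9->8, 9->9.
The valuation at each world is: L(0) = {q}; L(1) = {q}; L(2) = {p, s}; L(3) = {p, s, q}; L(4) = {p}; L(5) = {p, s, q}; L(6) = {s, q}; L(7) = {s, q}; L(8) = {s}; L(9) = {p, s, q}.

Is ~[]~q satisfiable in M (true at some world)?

Let φ = ~[]~q. Evaluate φ at each world:
  0 (successors {0, 1, 3, 9}): φ is true.
  1 (successors {0, 3, 4, 5, 7}): φ is true.
  2 (successors {2, 6, 8}): φ is true.
  3 (successors {0, 1, 3, 4, 7, 9}): φ is true.
  4 (successors {1, 3, 4, 6, 7, 9}): φ is true.
  5 (successors {1, 7, 8}): φ is true.
  6 (successors {2, 4, 6, 9}): φ is true.
  7 (successors {1, 3, 4, 5}): φ is true.
  8 (successors {2, 5, 9}): φ is true.
  9 (successors {0, 3, 4, 6, 8, 9}): φ is true.
Detail at 0 (witness):
  At 0: []~q is false, so ~[]~q is true.
    At 0: []~q requires ~q at every successor {0, 1, 3, 9}.
      ~q fails at 0, so []~q is false at 0.

Yes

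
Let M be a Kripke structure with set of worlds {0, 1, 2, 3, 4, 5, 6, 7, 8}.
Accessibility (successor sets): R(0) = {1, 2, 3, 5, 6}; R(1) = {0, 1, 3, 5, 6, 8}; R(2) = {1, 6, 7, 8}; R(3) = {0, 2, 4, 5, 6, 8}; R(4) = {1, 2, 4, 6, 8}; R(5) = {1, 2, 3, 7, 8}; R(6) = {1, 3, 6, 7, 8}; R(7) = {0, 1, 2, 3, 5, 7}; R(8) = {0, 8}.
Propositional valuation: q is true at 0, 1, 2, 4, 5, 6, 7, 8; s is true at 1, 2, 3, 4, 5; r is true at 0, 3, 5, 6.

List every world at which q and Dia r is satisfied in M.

Let φ = q and Dia r. Evaluate φ at each world:
  0 (successors {1, 2, 3, 5, 6}): φ is true.
  1 (successors {0, 1, 3, 5, 6, 8}): φ is true.
  2 (successors {1, 6, 7, 8}): φ is true.
  3 (successors {0, 2, 4, 5, 6, 8}): φ is false.
  4 (successors {1, 2, 4, 6, 8}): φ is true.
  5 (successors {1, 2, 3, 7, 8}): φ is true.
  6 (successors {1, 3, 6, 7, 8}): φ is true.
  7 (successors {0, 1, 2, 3, 5, 7}): φ is true.
  8 (successors {0, 8}): φ is true.
For instance, at 2:
  At 2: q is true, Dia r is true, so q and Dia r is true.
    At 2: Dia r requires r at some successor in {1, 6, 7, 8}.
      r holds at 6, so Dia r is true at 2.
Satisfying worlds: {0, 1, 2, 4, 5, 6, 7, 8}

0, 1, 2, 4, 5, 6, 7, 8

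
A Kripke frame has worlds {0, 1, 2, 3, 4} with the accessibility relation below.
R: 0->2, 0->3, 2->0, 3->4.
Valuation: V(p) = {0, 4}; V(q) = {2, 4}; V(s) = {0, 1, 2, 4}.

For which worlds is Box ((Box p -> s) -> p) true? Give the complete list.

1, 2, 3, 4

Recall that Box ψ holds at a world iff ψ holds at every accessible world, and Dia ψ holds iff ψ holds at some accessible world.
Let φ = Box ((Box p -> s) -> p). Evaluate φ at each world:
  0 (successors {2, 3}): φ is false.
  1 (successors ∅): φ is true.
  2 (successors {0}): φ is true.
  3 (successors {4}): φ is true.
  4 (successors ∅): φ is true.
For instance, at 3:
  At 3: Box ((Box p -> s) -> p) requires (Box p -> s) -> p at every successor {4}.
      At 4: Box p -> s is true, p is true, so (Box p -> s) -> p is true.
  So Box ((Box p -> s) -> p) is true at 3.
Satisfying worlds: {1, 2, 3, 4}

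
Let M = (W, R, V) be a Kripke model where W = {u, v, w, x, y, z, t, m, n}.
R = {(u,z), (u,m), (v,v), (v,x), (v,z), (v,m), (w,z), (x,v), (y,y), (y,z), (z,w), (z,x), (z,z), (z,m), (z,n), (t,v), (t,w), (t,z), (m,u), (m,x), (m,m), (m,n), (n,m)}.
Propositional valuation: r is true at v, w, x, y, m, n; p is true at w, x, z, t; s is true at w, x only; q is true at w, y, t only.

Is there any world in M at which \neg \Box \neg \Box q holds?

Let φ = \neg \Box \neg \Box q. Evaluate φ at each world:
  u (successors {z, m}): φ is false.
  v (successors {v, x, z, m}): φ is false.
  w (successors {z}): φ is false.
  x (successors {v}): φ is false.
  y (successors {y, z}): φ is false.
  z (successors {w, x, z, m, n}): φ is false.
  t (successors {v, w, z}): φ is false.
  m (successors {u, x, m, n}): φ is false.
  n (successors {m}): φ is false.
For instance, at n:
  At n: \Box \neg \Box q is true, so \neg \Box \neg \Box q is false.
    At n: \Box \neg \Box q requires \neg \Box q at every successor {m}.
      At m: \neg \Box q is true.
    So \Box \neg \Box q is true at n.

No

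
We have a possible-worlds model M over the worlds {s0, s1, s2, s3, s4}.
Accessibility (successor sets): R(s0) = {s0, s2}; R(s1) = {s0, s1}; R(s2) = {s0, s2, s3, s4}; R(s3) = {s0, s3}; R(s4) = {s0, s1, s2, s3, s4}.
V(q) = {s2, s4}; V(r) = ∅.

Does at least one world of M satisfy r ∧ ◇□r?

Recall that □ψ holds at a world iff ψ holds at every accessible world, and ◇ψ holds iff ψ holds at some accessible world.
Let φ = r ∧ ◇□r. Evaluate φ at each world:
  s0 (successors {s0, s2}): φ is false.
  s1 (successors {s0, s1}): φ is false.
  s2 (successors {s0, s2, s3, s4}): φ is false.
  s3 (successors {s0, s3}): φ is false.
  s4 (successors {s0, s1, s2, s3, s4}): φ is false.
For instance, at s0:
  At s0: r is false, ◇□r is false, so r ∧ ◇□r is false.
    At s0: ◇□r requires □r at some successor in {s0, s2}.
      At s0: □r is false.
      At s2: □r is false.
    So ◇□r is false at s0.

No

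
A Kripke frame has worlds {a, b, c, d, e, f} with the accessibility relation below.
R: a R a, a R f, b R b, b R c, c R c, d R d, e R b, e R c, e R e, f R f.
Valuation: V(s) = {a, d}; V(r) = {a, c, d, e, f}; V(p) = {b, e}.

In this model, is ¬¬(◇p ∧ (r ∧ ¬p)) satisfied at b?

No

At b: ¬(◇p ∧ (r ∧ ¬p)) is true, so ¬¬(◇p ∧ (r ∧ ¬p)) is false.
  At b: ◇p ∧ (r ∧ ¬p) is false, so ¬(◇p ∧ (r ∧ ¬p)) is true.
    At b: ◇p is true, r ∧ ¬p is false, so ◇p ∧ (r ∧ ¬p) is false.
      At b: ◇p requires p at some successor in {b, c}.
        p holds at b, so ◇p is true at b.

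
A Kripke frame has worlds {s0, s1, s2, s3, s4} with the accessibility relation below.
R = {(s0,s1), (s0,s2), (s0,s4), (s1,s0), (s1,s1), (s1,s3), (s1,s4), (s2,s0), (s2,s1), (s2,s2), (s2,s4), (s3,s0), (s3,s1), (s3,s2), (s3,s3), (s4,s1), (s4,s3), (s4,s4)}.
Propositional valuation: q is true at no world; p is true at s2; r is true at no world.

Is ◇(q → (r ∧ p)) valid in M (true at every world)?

Let φ = ◇(q → (r ∧ p)). Evaluate φ at each world:
  s0 (successors {s1, s2, s4}): φ is true.
  s1 (successors {s0, s1, s3, s4}): φ is true.
  s2 (successors {s0, s1, s2, s4}): φ is true.
  s3 (successors {s0, s1, s2, s3}): φ is true.
  s4 (successors {s1, s3, s4}): φ is true.
For instance, at s3:
  At s3: ◇(q → (r ∧ p)) requires q → (r ∧ p) at some successor in {s0, s1, s2, s3}.
    q → (r ∧ p) holds at s0, so ◇(q → (r ∧ p)) is true at s3.

Yes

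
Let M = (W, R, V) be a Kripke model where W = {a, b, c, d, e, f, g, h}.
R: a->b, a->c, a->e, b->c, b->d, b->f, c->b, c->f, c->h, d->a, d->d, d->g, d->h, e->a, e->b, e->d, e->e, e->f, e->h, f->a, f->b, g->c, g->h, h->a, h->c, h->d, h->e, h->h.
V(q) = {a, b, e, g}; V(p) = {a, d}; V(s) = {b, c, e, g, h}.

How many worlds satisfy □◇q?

Let φ = □◇q. Evaluate φ at each world:
  a (successors {b, c, e}): φ is false.
  b (successors {c, d, f}): φ is true.
  c (successors {b, f, h}): φ is false.
  d (successors {a, d, g, h}): φ is false.
  e (successors {a, b, d, e, f, h}): φ is false.
  f (successors {a, b}): φ is false.
  g (successors {c, h}): φ is true.
  h (successors {a, c, d, e, h}): φ is true.
For instance, at e:
  At e: □◇q requires ◇q at every successor {a, b, d, e, f, h}.
    ◇q fails at b, so □◇q is false at e.
      At b: ◇q requires q at some successor in {c, d, f}.
        At c: q is false.
        At d: q is false.
        At f: q is false.
      So ◇q is false at b.
Satisfying worlds: {b, g, h}

3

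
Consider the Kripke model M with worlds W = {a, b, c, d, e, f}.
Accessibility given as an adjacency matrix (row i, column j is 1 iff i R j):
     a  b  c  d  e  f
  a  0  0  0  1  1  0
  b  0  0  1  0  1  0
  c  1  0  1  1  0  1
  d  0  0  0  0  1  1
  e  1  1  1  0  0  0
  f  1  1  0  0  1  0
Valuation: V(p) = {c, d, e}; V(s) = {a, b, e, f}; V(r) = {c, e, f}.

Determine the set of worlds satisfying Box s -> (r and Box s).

a, b, c, e, f

Let φ = Box s -> (r and Box s). Evaluate φ at each world:
  a (successors {d, e}): φ is true.
  b (successors {c, e}): φ is true.
  c (successors {a, c, d, f}): φ is true.
  d (successors {e, f}): φ is false.
  e (successors {a, b, c}): φ is true.
  f (successors {a, b, e}): φ is true.
For instance, at e:
  At e: Box s is false, r and Box s is false, so Box s -> (r and Box s) is true.
    At e: Box s requires s at every successor {a, b, c}.
      s fails at c, so Box s is false at e.
    At e: r is true, Box s is false, so r and Box s is false.
      At e: Box s requires s at every successor {a, b, c}.
        s fails at c, so Box s is false at e.
Satisfying worlds: {a, b, c, e, f}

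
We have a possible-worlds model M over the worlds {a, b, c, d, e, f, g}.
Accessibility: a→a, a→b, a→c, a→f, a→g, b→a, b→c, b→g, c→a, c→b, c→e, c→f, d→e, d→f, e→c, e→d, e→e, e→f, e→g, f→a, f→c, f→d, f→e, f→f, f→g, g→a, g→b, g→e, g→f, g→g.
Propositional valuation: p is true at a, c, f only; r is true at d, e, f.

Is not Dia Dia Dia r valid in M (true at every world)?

No

Let φ = not Dia Dia Dia r. Evaluate φ at each world:
  a (successors {a, b, c, f, g}): φ is false.
  b (successors {a, c, g}): φ is false.
  c (successors {a, b, e, f}): φ is false.
  d (successors {e, f}): φ is false.
  e (successors {c, d, e, f, g}): φ is false.
  f (successors {a, c, d, e, f, g}): φ is false.
  g (successors {a, b, e, f, g}): φ is false.
Detail at a (counterexample):
  At a: Dia Dia Dia r is true, so not Dia Dia Dia r is false.
    At a: Dia Dia Dia r requires Dia Dia r at some successor in {a, b, c, f, g}.
      Dia Dia r holds at a, so Dia Dia Dia r is true at a.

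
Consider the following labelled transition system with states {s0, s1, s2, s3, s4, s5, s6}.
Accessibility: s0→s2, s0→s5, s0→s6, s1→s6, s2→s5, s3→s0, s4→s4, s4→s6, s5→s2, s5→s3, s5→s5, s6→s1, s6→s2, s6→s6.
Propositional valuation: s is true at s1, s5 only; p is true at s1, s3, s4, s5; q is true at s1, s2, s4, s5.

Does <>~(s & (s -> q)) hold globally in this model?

Let φ = <>~(s & (s -> q)). Evaluate φ at each world:
  s0 (successors {s2, s5, s6}): φ is true.
  s1 (successors {s6}): φ is true.
  s2 (successors {s5}): φ is false.
  s3 (successors {s0}): φ is true.
  s4 (successors {s4, s6}): φ is true.
  s5 (successors {s2, s3, s5}): φ is true.
  s6 (successors {s1, s2, s6}): φ is true.
Detail at s2 (counterexample):
  At s2: <>~(s & (s -> q)) requires ~(s & (s -> q)) at some successor in {s5}.
    At s5: ~(s & (s -> q)) is false.
  So <>~(s & (s -> q)) is false at s2.

No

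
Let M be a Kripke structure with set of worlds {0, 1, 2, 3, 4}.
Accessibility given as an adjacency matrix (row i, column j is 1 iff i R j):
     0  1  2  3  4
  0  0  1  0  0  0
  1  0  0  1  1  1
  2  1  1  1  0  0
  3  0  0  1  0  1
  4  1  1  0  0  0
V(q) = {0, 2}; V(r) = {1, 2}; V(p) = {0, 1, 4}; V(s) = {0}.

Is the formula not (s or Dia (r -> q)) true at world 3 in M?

At 3: s or Dia (r -> q) is true, so not (s or Dia (r -> q)) is false.
  At 3: s is false, Dia (r -> q) is true, so s or Dia (r -> q) is true.
    At 3: Dia (r -> q) requires r -> q at some successor in {2, 4}.
      r -> q holds at 2, so Dia (r -> q) is true at 3.

No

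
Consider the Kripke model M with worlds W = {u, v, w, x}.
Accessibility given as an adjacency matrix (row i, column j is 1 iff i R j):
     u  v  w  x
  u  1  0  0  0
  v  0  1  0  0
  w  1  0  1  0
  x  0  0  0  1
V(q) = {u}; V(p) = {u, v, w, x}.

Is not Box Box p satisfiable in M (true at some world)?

Let φ = not Box Box p. Evaluate φ at each world:
  u (successors {u}): φ is false.
  v (successors {v}): φ is false.
  w (successors {u, w}): φ is false.
  x (successors {x}): φ is false.
For instance, at w:
  At w: Box Box p is true, so not Box Box p is false.
    At w: Box Box p requires Box p at every successor {u, w}.
      At u: Box p is true.
      At w: Box p is true.
    So Box Box p is true at w.

No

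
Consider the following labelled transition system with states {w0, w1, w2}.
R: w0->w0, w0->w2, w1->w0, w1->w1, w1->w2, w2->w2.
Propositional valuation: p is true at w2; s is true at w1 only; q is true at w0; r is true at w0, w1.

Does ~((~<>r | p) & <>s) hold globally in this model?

Let φ = ~((~<>r | p) & <>s). Evaluate φ at each world:
  w0 (successors {w0, w2}): φ is true.
  w1 (successors {w0, w1, w2}): φ is true.
  w2 (successors {w2}): φ is true.
For instance, at w1:
  At w1: (~<>r | p) & <>s is false, so ~((~<>r | p) & <>s) is true.
    At w1: ~<>r | p is false, <>s is true, so (~<>r | p) & <>s is false.
      At w1: ~<>r is false, p is false, so ~<>r | p is false.
      At w1: <>s requires s at some successor in {w0, w1, w2}.
        s holds at w1, so <>s is true at w1.

Yes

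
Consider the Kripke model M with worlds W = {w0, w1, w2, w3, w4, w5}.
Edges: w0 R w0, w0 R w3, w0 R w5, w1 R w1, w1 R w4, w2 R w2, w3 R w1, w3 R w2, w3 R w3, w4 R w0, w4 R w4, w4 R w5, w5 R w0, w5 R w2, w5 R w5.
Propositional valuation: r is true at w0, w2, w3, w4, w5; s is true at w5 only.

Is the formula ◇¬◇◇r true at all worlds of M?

Let φ = ◇¬◇◇r. Evaluate φ at each world:
  w0 (successors {w0, w3, w5}): φ is false.
  w1 (successors {w1, w4}): φ is false.
  w2 (successors {w2}): φ is false.
  w3 (successors {w1, w2, w3}): φ is false.
  w4 (successors {w0, w4, w5}): φ is false.
  w5 (successors {w0, w2, w5}): φ is false.
Detail at w0 (counterexample):
  At w0: ◇¬◇◇r requires ¬◇◇r at some successor in {w0, w3, w5}.
    At w0: ¬◇◇r is false.
    At w3: ¬◇◇r is false.
    At w5: ¬◇◇r is false.
  So ◇¬◇◇r is false at w0.

No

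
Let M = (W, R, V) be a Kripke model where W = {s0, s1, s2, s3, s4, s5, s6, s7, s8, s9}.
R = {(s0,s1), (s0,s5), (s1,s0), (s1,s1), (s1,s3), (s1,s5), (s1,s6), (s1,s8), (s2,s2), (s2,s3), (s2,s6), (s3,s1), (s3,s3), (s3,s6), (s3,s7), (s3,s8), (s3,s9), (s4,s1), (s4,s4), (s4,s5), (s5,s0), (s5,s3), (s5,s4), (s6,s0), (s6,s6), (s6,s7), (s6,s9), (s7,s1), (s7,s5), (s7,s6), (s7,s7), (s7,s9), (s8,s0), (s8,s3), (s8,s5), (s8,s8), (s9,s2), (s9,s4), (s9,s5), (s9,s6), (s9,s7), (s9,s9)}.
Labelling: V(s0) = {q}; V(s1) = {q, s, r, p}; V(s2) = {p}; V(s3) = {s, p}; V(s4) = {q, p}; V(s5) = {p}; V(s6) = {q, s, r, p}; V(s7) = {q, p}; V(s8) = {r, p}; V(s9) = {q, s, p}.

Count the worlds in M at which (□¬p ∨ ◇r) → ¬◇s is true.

1

Let φ = (□¬p ∨ ◇r) → ¬◇s. Evaluate φ at each world:
  s0 (successors {s1, s5}): φ is false.
  s1 (successors {s0, s1, s3, s5, s6, s8}): φ is false.
  s2 (successors {s2, s3, s6}): φ is false.
  s3 (successors {s1, s3, s6, s7, s8, s9}): φ is false.
  s4 (successors {s1, s4, s5}): φ is false.
  s5 (successors {s0, s3, s4}): φ is true.
  s6 (successors {s0, s6, s7, s9}): φ is false.
  s7 (successors {s1, s5, s6, s7, s9}): φ is false.
  s8 (successors {s0, s3, s5, s8}): φ is false.
  s9 (successors {s2, s4, s5, s6, s7, s9}): φ is false.
For instance, at s0:
  At s0: □¬p ∨ ◇r is true, ¬◇s is false, so (□¬p ∨ ◇r) → ¬◇s is false.
    At s0: □¬p is false, ◇r is true, so □¬p ∨ ◇r is true.
      At s0: □¬p requires ¬p at every successor {s1, s5}.
        ¬p fails at s1, so □¬p is false at s0.
      At s0: ◇r requires r at some successor in {s1, s5}.
        r holds at s1, so ◇r is true at s0.
    At s0: ◇s is true, so ¬◇s is false.
      At s0: ◇s requires s at some successor in {s1, s5}.
        s holds at s1, so ◇s is true at s0.
Satisfying worlds: {s5}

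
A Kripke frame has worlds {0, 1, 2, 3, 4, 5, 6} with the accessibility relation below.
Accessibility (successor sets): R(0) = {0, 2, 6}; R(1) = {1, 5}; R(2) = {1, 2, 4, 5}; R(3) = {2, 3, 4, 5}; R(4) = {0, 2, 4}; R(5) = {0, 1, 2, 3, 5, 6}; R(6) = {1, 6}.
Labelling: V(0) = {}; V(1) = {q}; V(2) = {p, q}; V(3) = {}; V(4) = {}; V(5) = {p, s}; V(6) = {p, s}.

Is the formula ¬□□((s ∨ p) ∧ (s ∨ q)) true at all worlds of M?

Let φ = ¬□□((s ∨ p) ∧ (s ∨ q)). Evaluate φ at each world:
  0 (successors {0, 2, 6}): φ is true.
  1 (successors {1, 5}): φ is true.
  2 (successors {1, 2, 4, 5}): φ is true.
  3 (successors {2, 3, 4, 5}): φ is true.
  4 (successors {0, 2, 4}): φ is true.
  5 (successors {0, 1, 2, 3, 5, 6}): φ is true.
  6 (successors {1, 6}): φ is true.
For instance, at 5:
  At 5: □□((s ∨ p) ∧ (s ∨ q)) is false, so ¬□□((s ∨ p) ∧ (s ∨ q)) is true.
    At 5: □□((s ∨ p) ∧ (s ∨ q)) requires □((s ∨ p) ∧ (s ∨ q)) at every successor {0, 1, 2, 3, 5, 6}.
      □((s ∨ p) ∧ (s ∨ q)) fails at 0, so □□((s ∨ p) ∧ (s ∨ q)) is false at 5.

Yes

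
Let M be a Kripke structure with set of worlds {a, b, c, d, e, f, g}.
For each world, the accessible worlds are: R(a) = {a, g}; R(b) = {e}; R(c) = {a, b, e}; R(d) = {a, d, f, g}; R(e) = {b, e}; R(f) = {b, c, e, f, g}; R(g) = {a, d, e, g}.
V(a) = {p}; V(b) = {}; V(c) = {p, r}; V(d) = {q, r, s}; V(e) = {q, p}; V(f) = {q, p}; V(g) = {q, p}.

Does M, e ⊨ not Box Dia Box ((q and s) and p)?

Yes

At e: Box Dia Box ((q and s) and p) is false, so not Box Dia Box ((q and s) and p) is true.
  At e: Box Dia Box ((q and s) and p) requires Dia Box ((q and s) and p) at every successor {b, e}.
    Dia Box ((q and s) and p) fails at b, so Box Dia Box ((q and s) and p) is false at e.
      At b: Dia Box ((q and s) and p) requires Box ((q and s) and p) at some successor in {e}.
        At e: Box ((q and s) and p) is false.
      So Dia Box ((q and s) and p) is false at b.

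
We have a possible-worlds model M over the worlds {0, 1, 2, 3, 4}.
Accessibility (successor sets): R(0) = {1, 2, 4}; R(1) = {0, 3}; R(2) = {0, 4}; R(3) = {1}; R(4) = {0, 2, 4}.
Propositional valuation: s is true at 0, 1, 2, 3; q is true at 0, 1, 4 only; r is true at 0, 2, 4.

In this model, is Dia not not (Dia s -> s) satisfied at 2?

Yes

At 2: Dia not not (Dia s -> s) requires not not (Dia s -> s) at some successor in {0, 4}.
  not not (Dia s -> s) holds at 0, so Dia not not (Dia s -> s) is true at 2.
    At 0: not (Dia s -> s) is false, so not not (Dia s -> s) is true.
      At 0: Dia s -> s is true, so not (Dia s -> s) is false.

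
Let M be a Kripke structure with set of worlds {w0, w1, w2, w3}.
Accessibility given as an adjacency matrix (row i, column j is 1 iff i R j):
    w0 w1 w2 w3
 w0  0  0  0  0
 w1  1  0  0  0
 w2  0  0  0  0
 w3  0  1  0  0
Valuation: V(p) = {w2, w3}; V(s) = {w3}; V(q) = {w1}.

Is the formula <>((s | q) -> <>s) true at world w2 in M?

At w2: no accessible worlds, so <>((s | q) -> <>s) is false.

No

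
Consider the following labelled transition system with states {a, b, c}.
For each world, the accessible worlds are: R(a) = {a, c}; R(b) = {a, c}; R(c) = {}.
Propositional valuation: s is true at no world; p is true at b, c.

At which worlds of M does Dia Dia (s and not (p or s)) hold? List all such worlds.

Let φ = Dia Dia (s and not (p or s)). Evaluate φ at each world:
  a (successors {a, c}): φ is false.
  b (successors {a, c}): φ is false.
  c (successors ∅): φ is false.
For instance, at b:
  At b: Dia Dia (s and not (p or s)) requires Dia (s and not (p or s)) at some successor in {a, c}.
    At a: Dia (s and not (p or s)) is false.
    At c: Dia (s and not (p or s)) is false.
  So Dia Dia (s and not (p or s)) is false at b.
Satisfying worlds: none.

none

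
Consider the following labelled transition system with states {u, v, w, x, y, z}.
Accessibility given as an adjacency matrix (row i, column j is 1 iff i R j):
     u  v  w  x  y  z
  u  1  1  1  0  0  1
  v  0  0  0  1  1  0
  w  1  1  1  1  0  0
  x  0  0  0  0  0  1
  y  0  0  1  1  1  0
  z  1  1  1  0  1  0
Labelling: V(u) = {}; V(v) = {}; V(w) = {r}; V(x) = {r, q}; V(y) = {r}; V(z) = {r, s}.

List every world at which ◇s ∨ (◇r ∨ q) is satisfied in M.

u, v, w, x, y, z

Let φ = ◇s ∨ (◇r ∨ q). Evaluate φ at each world:
  u (successors {u, v, w, z}): φ is true.
  v (successors {x, y}): φ is true.
  w (successors {u, v, w, x}): φ is true.
  x (successors {z}): φ is true.
  y (successors {w, x, y}): φ is true.
  z (successors {u, v, w, y}): φ is true.
For instance, at z:
  At z: ◇s is false, ◇r ∨ q is true, so ◇s ∨ (◇r ∨ q) is true.
    At z: ◇s requires s at some successor in {u, v, w, y}.
      At u: s is false.
      At v: s is false.
      At w: s is false.
      At y: s is false.
    So ◇s is false at z.
    At z: ◇r is true, q is false, so ◇r ∨ q is true.
      At z: ◇r requires r at some successor in {u, v, w, y}.
        r holds at w, so ◇r is true at z.
Satisfying worlds: {u, v, w, x, y, z}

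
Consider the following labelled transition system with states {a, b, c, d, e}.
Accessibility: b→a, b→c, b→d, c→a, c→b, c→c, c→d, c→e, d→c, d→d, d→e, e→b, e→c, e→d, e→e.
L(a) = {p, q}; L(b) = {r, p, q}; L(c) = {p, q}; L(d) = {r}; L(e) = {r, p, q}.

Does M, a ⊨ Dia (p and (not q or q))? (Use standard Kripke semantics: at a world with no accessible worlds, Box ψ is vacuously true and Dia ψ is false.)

Recall that Dia ψ holds at a world iff ψ holds at some accessible world.
At a: no accessible worlds, so Dia (p and (not q or q)) is false.

No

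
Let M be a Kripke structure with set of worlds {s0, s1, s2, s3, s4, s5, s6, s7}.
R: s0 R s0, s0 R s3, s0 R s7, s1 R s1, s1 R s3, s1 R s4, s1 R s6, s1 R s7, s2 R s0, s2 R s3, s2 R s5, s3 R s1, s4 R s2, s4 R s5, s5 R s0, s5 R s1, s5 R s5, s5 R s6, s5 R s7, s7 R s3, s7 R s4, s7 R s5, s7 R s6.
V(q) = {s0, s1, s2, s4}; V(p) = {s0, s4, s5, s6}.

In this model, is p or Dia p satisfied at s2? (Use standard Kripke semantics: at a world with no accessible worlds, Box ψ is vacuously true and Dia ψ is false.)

Yes

At s2: p is false, Dia p is true, so p or Dia p is true.
  At s2: Dia p requires p at some successor in {s0, s3, s5}.
    p holds at s0, so Dia p is true at s2.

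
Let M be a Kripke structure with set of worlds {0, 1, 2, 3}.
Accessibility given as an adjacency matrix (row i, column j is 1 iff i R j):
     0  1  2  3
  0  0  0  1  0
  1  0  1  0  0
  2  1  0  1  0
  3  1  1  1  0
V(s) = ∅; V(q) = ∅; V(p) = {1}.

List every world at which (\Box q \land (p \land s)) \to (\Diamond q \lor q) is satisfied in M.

Let φ = (\Box q \land (p \land s)) \to (\Diamond q \lor q). Evaluate φ at each world:
  0 (successors {2}): φ is true.
  1 (successors {1}): φ is true.
  2 (successors {0, 2}): φ is true.
  3 (successors {0, 1, 2}): φ is true.
For instance, at 3:
  At 3: \Box q \land (p \land s) is false, \Diamond q \lor q is false, so (\Box q \land (p \land s)) \to (\Diamond q \lor q) is true.
    At 3: \Box q is false, p \land s is false, so \Box q \land (p \land s) is false.
      At 3: \Box q requires q at every successor {0, 1, 2}.
        q fails at 0, so \Box q is false at 3.
    At 3: \Diamond q is false, q is false, so \Diamond q \lor q is false.
      At 3: \Diamond q requires q at some successor in {0, 1, 2}.
        At 0: q is false.
        At 1: q is false.
        At 2: q is false.
      So \Diamond q is false at 3.
Satisfying worlds: {0, 1, 2, 3}

0, 1, 2, 3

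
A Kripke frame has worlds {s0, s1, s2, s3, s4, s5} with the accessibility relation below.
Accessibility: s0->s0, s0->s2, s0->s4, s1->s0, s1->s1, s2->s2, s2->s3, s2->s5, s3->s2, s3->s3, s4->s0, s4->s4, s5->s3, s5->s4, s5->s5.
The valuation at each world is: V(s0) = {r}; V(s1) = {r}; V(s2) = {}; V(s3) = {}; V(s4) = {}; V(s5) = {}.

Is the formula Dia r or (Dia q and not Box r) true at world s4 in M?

Yes

At s4: Dia r is true, Dia q and not Box r is false, so Dia r or (Dia q and not Box r) is true.
  At s4: Dia r requires r at some successor in {s0, s4}.
    r holds at s0, so Dia r is true at s4.
  At s4: Dia q is false, not Box r is true, so Dia q and not Box r is false.
    At s4: Dia q requires q at some successor in {s0, s4}.
      At s0: q is false.
      At s4: q is false.
    So Dia q is false at s4.
    At s4: Box r is false, so not Box r is true.
      At s4: Box r requires r at every successor {s0, s4}.
        r fails at s4, so Box r is false at s4.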